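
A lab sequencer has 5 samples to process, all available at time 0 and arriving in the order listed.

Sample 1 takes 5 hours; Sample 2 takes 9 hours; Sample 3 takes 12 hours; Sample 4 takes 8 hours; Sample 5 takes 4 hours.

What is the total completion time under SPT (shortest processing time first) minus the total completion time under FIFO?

SPT (increasing processing time): Sample 5 Sample 1 Sample 4 Sample 2 Sample 3.
Sample 5: 0→4
Sample 1: 4→9
Sample 4: 9→17
Sample 2: 17→26
Sample 3: 26→38
Sum = 4+9+17+26+38 = 94.
FIFO (arrival order): Sample 1 Sample 2 Sample 3 Sample 4 Sample 5.
Sample 1: 0→5
Sample 2: 5→14
Sample 3: 14→26
Sample 4: 26→34
Sample 5: 34→38
Sum = 5+14+26+34+38 = 117.
Difference = 94 − 117 = -23.

-23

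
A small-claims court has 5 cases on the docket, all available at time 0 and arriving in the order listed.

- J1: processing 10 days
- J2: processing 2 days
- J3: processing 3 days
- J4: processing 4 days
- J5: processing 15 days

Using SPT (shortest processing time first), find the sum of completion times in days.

69

SPT (increasing processing time): J2 J3 J4 J1 J5.
J2: 0→2
J3: 2→5
J4: 5→9
J1: 9→19
J5: 19→34
Sum = 2+5+9+19+34 = 69.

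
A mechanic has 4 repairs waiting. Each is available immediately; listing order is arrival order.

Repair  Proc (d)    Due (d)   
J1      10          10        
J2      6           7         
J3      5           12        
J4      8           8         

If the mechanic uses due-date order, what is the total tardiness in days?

37

EDD (increasing due date): J2 J4 J1 J3.
J2: 0→6, due 7, tardiness 0
J4: 6→14, due 8, tardiness 6
J1: 14→24, due 10, tardiness 14
J3: 24→29, due 12, tardiness 17
Sum = 0+6+14+17 = 37.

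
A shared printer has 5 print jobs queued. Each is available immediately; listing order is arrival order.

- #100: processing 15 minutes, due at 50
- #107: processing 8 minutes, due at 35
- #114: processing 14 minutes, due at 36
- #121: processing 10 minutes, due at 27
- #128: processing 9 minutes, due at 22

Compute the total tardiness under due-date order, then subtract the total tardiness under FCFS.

EDD (increasing due date): #128 #121 #107 #114 #100.
#128: 0→9, due 22, tardiness 0
#121: 9→19, due 27, tardiness 0
#107: 19→27, due 35, tardiness 0
#114: 27→41, due 36, tardiness 5
#100: 41→56, due 50, tardiness 6
Sum = 0+0+0+5+6 = 11.
FIFO (arrival order): #100 #107 #114 #121 #128.
#100: 0→15, due 50, tardiness 0
#107: 15→23, due 35, tardiness 0
#114: 23→37, due 36, tardiness 1
#121: 37→47, due 27, tardiness 20
#128: 47→56, due 22, tardiness 34
Sum = 0+0+1+20+34 = 55.
Difference = 11 − 55 = -44.

-44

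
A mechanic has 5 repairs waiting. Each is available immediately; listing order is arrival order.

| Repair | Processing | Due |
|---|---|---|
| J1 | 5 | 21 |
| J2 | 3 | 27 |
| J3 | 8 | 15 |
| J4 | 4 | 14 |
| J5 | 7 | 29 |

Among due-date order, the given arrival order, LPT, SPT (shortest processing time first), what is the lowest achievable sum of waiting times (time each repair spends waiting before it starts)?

41

EDD (increasing due date): J4 J3 J1 J2 J5.
J4: waits 0, runs 0→4
J3: waits 4, runs 4→12
J1: waits 12, runs 12→17
J2: waits 17, runs 17→20
J5: waits 20, runs 20→27
Sum = 0+4+12+17+20 = 53.
FIFO (arrival order): J1 J2 J3 J4 J5.
J1: waits 0, runs 0→5
J2: waits 5, runs 5→8
J3: waits 8, runs 8→16
J4: waits 16, runs 16→20
J5: waits 20, runs 20→27
Sum = 0+5+8+16+20 = 49.
LPT (decreasing processing time): J3 J5 J1 J4 J2.
J3: waits 0, runs 0→8
J5: waits 8, runs 8→15
J1: waits 15, runs 15→20
J4: waits 20, runs 20→24
J2: waits 24, runs 24→27
Sum = 0+8+15+20+24 = 67.
SPT (increasing processing time): J2 J4 J1 J5 J3.
J2: waits 0, runs 0→3
J4: waits 3, runs 3→7
J1: waits 7, runs 7→12
J5: waits 12, runs 12→19
J3: waits 19, runs 19→27
Sum = 0+3+7+12+19 = 41.
EDD 53, FIFO 49, LPT 67, SPT 41 → minimum 41.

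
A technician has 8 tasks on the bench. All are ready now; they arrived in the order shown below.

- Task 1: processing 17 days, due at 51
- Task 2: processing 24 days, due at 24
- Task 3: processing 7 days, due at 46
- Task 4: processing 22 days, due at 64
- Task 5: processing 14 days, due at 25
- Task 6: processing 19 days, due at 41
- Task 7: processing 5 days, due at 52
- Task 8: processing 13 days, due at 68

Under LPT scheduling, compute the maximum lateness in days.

LPT (decreasing processing time): Task 2 Task 4 Task 6 Task 1 Task 5 Task 8 Task 3 Task 7.
Task 2: 0→24, due 24, lateness 0
Task 4: 24→46, due 64, lateness -18
Task 6: 46→65, due 41, lateness 24
Task 1: 65→82, due 51, lateness 31
Task 5: 82→96, due 25, lateness 71
Task 8: 96→109, due 68, lateness 41
Task 3: 109→116, due 46, lateness 70
Task 7: 116→121, due 52, lateness 69
Maximum = 71.

71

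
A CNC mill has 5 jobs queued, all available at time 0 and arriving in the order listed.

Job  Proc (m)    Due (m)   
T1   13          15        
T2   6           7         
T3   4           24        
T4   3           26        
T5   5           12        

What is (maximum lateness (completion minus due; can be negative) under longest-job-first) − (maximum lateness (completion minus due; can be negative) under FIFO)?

LPT (decreasing processing time): T1 T2 T5 T3 T4.
T1: 0→13, due 15, lateness -2
T2: 13→19, due 7, lateness 12
T5: 19→24, due 12, lateness 12
T3: 24→28, due 24, lateness 4
T4: 28→31, due 26, lateness 5
Maximum = 12.
FIFO (arrival order): T1 T2 T3 T4 T5.
T1: 0→13, due 15, lateness -2
T2: 13→19, due 7, lateness 12
T3: 19→23, due 24, lateness -1
T4: 23→26, due 26, lateness 0
T5: 26→31, due 12, lateness 19
Maximum = 19.
Difference = 12 − 19 = -7.

-7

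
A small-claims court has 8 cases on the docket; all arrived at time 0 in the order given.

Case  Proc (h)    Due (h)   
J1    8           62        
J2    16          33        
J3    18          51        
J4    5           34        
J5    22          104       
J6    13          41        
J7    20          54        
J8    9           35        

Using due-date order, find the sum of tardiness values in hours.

73

EDD (increasing due date): J2 J4 J8 J6 J3 J7 J1 J5.
J2: 0→16, due 33, tardiness 0
J4: 16→21, due 34, tardiness 0
J8: 21→30, due 35, tardiness 0
J6: 30→43, due 41, tardiness 2
J3: 43→61, due 51, tardiness 10
J7: 61→81, due 54, tardiness 27
J1: 81→89, due 62, tardiness 27
J5: 89→111, due 104, tardiness 7
Sum = 0+0+0+2+10+27+27+7 = 73.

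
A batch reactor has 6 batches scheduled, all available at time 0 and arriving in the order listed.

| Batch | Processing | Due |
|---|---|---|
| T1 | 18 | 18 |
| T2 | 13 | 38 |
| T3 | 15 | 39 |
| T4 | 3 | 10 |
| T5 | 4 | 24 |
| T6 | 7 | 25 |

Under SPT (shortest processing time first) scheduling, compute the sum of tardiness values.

SPT (increasing processing time): T4 T5 T6 T2 T3 T1.
T4: 0→3, due 10, tardiness 0
T5: 3→7, due 24, tardiness 0
T6: 7→14, due 25, tardiness 0
T2: 14→27, due 38, tardiness 0
T3: 27→42, due 39, tardiness 3
T1: 42→60, due 18, tardiness 42
Sum = 0+0+0+0+3+42 = 45.

45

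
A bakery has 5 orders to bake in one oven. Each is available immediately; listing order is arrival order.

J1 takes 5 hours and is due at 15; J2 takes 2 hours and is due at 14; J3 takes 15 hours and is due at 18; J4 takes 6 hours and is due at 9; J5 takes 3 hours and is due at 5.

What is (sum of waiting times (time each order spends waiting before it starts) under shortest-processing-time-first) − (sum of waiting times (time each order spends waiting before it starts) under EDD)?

SPT (increasing processing time): J2 J5 J1 J4 J3.
J2: waits 0, runs 0→2
J5: waits 2, runs 2→5
J1: waits 5, runs 5→10
J4: waits 10, runs 10→16
J3: waits 16, runs 16→31
Sum = 0+2+5+10+16 = 33.
EDD (increasing due date): J5 J4 J2 J1 J3.
J5: waits 0, runs 0→3
J4: waits 3, runs 3→9
J2: waits 9, runs 9→11
J1: waits 11, runs 11→16
J3: waits 16, runs 16→31
Sum = 0+3+9+11+16 = 39.
Difference = 33 − 39 = -6.

-6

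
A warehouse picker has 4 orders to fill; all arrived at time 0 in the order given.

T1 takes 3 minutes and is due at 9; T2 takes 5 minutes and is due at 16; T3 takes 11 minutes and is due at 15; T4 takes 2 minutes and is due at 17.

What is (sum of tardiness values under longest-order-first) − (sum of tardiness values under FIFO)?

LPT (decreasing processing time): T3 T2 T1 T4.
T3: 0→11, due 15, tardiness 0
T2: 11→16, due 16, tardiness 0
T1: 16→19, due 9, tardiness 10
T4: 19→21, due 17, tardiness 4
Sum = 0+0+10+4 = 14.
FIFO (arrival order): T1 T2 T3 T4.
T1: 0→3, due 9, tardiness 0
T2: 3→8, due 16, tardiness 0
T3: 8→19, due 15, tardiness 4
T4: 19→21, due 17, tardiness 4
Sum = 0+0+4+4 = 8.
Difference = 14 − 8 = 6.

6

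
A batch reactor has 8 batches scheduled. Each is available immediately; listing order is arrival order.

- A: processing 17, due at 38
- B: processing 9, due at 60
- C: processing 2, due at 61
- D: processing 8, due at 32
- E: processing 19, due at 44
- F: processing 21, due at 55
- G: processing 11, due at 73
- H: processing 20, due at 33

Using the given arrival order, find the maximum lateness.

74

FIFO (arrival order): A B C D E F G H.
A: 0→17, due 38, lateness -21
B: 17→26, due 60, lateness -34
C: 26→28, due 61, lateness -33
D: 28→36, due 32, lateness 4
E: 36→55, due 44, lateness 11
F: 55→76, due 55, lateness 21
G: 76→87, due 73, lateness 14
H: 87→107, due 33, lateness 74
Maximum = 74.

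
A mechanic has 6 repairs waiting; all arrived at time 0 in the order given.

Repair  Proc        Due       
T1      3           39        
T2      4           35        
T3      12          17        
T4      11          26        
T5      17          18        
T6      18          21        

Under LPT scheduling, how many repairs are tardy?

LPT (decreasing processing time): T6 T5 T3 T4 T2 T1.
T6: 0→18, due 21, tardiness 0
T5: 18→35, due 18, tardiness 17
T3: 35→47, due 17, tardiness 30
T4: 47→58, due 26, tardiness 32
T2: 58→62, due 35, tardiness 27
T1: 62→65, due 39, tardiness 26
Late repairs: 5.

5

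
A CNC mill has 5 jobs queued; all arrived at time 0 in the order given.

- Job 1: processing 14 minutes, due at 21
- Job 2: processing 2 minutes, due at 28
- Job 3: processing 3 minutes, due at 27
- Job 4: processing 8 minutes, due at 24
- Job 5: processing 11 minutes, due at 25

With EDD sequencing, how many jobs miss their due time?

EDD (increasing due date): Job 1 Job 4 Job 5 Job 3 Job 2.
Job 1: 0→14, due 21, tardiness 0
Job 4: 14→22, due 24, tardiness 0
Job 5: 22→33, due 25, tardiness 8
Job 3: 33→36, due 27, tardiness 9
Job 2: 36→38, due 28, tardiness 10
Late jobs: 3.

3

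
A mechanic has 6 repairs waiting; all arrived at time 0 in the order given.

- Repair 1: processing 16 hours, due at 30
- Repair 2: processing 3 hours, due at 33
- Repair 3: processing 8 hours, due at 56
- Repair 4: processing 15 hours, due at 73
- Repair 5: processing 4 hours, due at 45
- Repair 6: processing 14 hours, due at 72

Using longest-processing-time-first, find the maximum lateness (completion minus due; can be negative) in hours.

LPT (decreasing processing time): Repair 1 Repair 4 Repair 6 Repair 3 Repair 5 Repair 2.
Repair 1: 0→16, due 30, lateness -14
Repair 4: 16→31, due 73, lateness -42
Repair 6: 31→45, due 72, lateness -27
Repair 3: 45→53, due 56, lateness -3
Repair 5: 53→57, due 45, lateness 12
Repair 2: 57→60, due 33, lateness 27
Maximum = 27.

27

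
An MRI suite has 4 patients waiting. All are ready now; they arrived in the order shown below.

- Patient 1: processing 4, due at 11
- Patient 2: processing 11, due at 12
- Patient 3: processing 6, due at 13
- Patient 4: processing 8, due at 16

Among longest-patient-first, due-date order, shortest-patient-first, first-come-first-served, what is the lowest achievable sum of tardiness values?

19

LPT (decreasing processing time): Patient 2 Patient 4 Patient 3 Patient 1.
Patient 2: 0→11, due 12, tardiness 0
Patient 4: 11→19, due 16, tardiness 3
Patient 3: 19→25, due 13, tardiness 12
Patient 1: 25→29, due 11, tardiness 18
Sum = 0+3+12+18 = 33.
EDD (increasing due date): Patient 1 Patient 2 Patient 3 Patient 4.
Patient 1: 0→4, due 11, tardiness 0
Patient 2: 4→15, due 12, tardiness 3
Patient 3: 15→21, due 13, tardiness 8
Patient 4: 21→29, due 16, tardiness 13
Sum = 0+3+8+13 = 24.
SPT (increasing processing time): Patient 1 Patient 3 Patient 4 Patient 2.
Patient 1: 0→4, due 11, tardiness 0
Patient 3: 4→10, due 13, tardiness 0
Patient 4: 10→18, due 16, tardiness 2
Patient 2: 18→29, due 12, tardiness 17
Sum = 0+0+2+17 = 19.
FIFO (arrival order): Patient 1 Patient 2 Patient 3 Patient 4.
Patient 1: 0→4, due 11, tardiness 0
Patient 2: 4→15, due 12, tardiness 3
Patient 3: 15→21, due 13, tardiness 8
Patient 4: 21→29, due 16, tardiness 13
Sum = 0+3+8+13 = 24.
LPT 33, EDD 24, SPT 19, FIFO 24 → minimum 19.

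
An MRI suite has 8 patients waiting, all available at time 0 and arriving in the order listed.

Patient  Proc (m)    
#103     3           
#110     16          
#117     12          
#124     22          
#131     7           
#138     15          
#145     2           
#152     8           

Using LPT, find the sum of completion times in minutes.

499

LPT (decreasing processing time): #124 #110 #138 #117 #152 #131 #103 #145.
#124: 0→22
#110: 22→38
#138: 38→53
#117: 53→65
#152: 65→73
#131: 73→80
#103: 80→83
#145: 83→85
Sum = 22+38+53+65+73+80+83+85 = 499.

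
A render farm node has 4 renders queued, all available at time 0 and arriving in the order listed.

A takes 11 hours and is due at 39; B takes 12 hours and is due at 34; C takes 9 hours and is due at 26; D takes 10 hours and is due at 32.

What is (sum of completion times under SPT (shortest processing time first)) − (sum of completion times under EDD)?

-1

SPT (increasing processing time): C D A B.
C: 0→9
D: 9→19
A: 19→30
B: 30→42
Sum = 9+19+30+42 = 100.
EDD (increasing due date): C D B A.
C: 0→9
D: 9→19
B: 19→31
A: 31→42
Sum = 9+19+31+42 = 101.
Difference = 100 − 101 = -1.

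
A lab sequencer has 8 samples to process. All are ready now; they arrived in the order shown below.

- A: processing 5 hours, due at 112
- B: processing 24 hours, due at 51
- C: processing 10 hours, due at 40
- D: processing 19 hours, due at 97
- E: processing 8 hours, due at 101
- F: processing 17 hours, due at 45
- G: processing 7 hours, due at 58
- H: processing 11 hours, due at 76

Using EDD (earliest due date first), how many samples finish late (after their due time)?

EDD (increasing due date): C F B G H D E A.
C: 0→10, due 40, tardiness 0
F: 10→27, due 45, tardiness 0
B: 27→51, due 51, tardiness 0
G: 51→58, due 58, tardiness 0
H: 58→69, due 76, tardiness 0
D: 69→88, due 97, tardiness 0
E: 88→96, due 101, tardiness 0
A: 96→101, due 112, tardiness 0
Late samples: 0.

0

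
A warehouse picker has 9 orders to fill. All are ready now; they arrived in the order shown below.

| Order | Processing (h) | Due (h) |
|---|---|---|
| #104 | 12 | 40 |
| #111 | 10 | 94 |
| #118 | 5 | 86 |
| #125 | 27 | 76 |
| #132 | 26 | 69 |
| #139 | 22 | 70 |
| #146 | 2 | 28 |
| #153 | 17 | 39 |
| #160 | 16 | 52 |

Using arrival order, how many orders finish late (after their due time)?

FIFO (arrival order): #104 #111 #118 #125 #132 #139 #146 #153 #160.
#104: 0→12, due 40, tardiness 0
#111: 12→22, due 94, tardiness 0
#118: 22→27, due 86, tardiness 0
#125: 27→54, due 76, tardiness 0
#132: 54→80, due 69, tardiness 11
#139: 80→102, due 70, tardiness 32
#146: 102→104, due 28, tardiness 76
#153: 104→121, due 39, tardiness 82
#160: 121→137, due 52, tardiness 85
Late orders: 5.

5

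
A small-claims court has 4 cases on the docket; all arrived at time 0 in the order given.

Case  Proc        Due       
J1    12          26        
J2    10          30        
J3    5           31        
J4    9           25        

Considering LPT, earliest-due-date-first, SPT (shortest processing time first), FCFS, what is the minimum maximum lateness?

5

LPT (decreasing processing time): J1 J2 J4 J3.
J1: 0→12, due 26, lateness -14
J2: 12→22, due 30, lateness -8
J4: 22→31, due 25, lateness 6
J3: 31→36, due 31, lateness 5
Maximum = 6.
EDD (increasing due date): J4 J1 J2 J3.
J4: 0→9, due 25, lateness -16
J1: 9→21, due 26, lateness -5
J2: 21→31, due 30, lateness 1
J3: 31→36, due 31, lateness 5
Maximum = 5.
SPT (increasing processing time): J3 J4 J2 J1.
J3: 0→5, due 31, lateness -26
J4: 5→14, due 25, lateness -11
J2: 14→24, due 30, lateness -6
J1: 24→36, due 26, lateness 10
Maximum = 10.
FIFO (arrival order): J1 J2 J3 J4.
J1: 0→12, due 26, lateness -14
J2: 12→22, due 30, lateness -8
J3: 22→27, due 31, lateness -4
J4: 27→36, due 25, lateness 11
Maximum = 11.
LPT 6, EDD 5, SPT 10, FIFO 11 → minimum 5.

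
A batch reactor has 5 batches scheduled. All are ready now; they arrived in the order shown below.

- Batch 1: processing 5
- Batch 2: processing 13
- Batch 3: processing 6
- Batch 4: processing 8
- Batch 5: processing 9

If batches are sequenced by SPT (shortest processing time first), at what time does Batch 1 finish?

5

SPT (increasing processing time): Batch 1 Batch 3 Batch 4 Batch 5 Batch 2.
Batch 1: 0→5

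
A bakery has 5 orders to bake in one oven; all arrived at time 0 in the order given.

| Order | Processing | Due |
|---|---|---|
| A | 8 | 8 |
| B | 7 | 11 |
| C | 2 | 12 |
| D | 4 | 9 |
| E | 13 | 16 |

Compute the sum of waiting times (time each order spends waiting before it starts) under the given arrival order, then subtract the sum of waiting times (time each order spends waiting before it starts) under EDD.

1

FIFO (arrival order): A B C D E.
A: waits 0, runs 0→8
B: waits 8, runs 8→15
C: waits 15, runs 15→17
D: waits 17, runs 17→21
E: waits 21, runs 21→34
Sum = 0+8+15+17+21 = 61.
EDD (increasing due date): A D B C E.
A: waits 0, runs 0→8
D: waits 8, runs 8→12
B: waits 12, runs 12→19
C: waits 19, runs 19→21
E: waits 21, runs 21→34
Sum = 0+8+12+19+21 = 60.
Difference = 61 − 60 = 1.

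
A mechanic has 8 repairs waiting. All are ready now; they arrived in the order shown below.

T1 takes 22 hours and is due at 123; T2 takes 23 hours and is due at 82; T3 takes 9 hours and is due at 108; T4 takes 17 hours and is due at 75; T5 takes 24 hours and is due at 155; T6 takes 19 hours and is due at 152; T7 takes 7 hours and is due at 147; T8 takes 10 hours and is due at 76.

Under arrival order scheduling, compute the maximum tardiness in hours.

55

FIFO (arrival order): T1 T2 T3 T4 T5 T6 T7 T8.
T1: 0→22, due 123, tardiness 0
T2: 22→45, due 82, tardiness 0
T3: 45→54, due 108, tardiness 0
T4: 54→71, due 75, tardiness 0
T5: 71→95, due 155, tardiness 0
T6: 95→114, due 152, tardiness 0
T7: 114→121, due 147, tardiness 0
T8: 121→131, due 76, tardiness 55
Maximum = 55.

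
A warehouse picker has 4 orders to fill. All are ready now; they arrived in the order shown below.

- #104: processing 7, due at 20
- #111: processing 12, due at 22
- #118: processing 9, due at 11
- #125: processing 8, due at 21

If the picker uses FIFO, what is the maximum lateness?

17

FIFO (arrival order): #104 #111 #118 #125.
#104: 0→7, due 20, lateness -13
#111: 7→19, due 22, lateness -3
#118: 19→28, due 11, lateness 17
#125: 28→36, due 21, lateness 15
Maximum = 17.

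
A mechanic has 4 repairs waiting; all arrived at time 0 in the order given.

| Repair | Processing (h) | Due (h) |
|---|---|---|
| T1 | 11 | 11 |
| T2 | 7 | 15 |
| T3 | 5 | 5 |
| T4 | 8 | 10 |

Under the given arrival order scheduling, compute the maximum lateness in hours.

21

FIFO (arrival order): T1 T2 T3 T4.
T1: 0→11, due 11, lateness 0
T2: 11→18, due 15, lateness 3
T3: 18→23, due 5, lateness 18
T4: 23→31, due 10, lateness 21
Maximum = 21.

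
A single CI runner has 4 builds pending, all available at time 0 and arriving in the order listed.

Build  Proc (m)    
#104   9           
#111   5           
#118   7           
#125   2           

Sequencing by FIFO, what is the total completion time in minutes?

67

FIFO (arrival order): #104 #111 #118 #125.
#104: 0→9
#111: 9→14
#118: 14→21
#125: 21→23
Sum = 9+14+21+23 = 67.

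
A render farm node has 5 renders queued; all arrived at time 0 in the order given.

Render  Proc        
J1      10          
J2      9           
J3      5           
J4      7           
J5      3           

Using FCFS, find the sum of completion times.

118

FIFO (arrival order): J1 J2 J3 J4 J5.
J1: 0→10
J2: 10→19
J3: 19→24
J4: 24→31
J5: 31→34
Sum = 10+19+24+31+34 = 118.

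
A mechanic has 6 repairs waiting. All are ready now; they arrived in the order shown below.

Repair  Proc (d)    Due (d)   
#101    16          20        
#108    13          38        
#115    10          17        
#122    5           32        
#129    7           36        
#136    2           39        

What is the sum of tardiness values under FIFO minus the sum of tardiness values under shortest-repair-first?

FIFO (arrival order): #101 #108 #115 #122 #129 #136.
#101: 0→16, due 20, tardiness 0
#108: 16→29, due 38, tardiness 0
#115: 29→39, due 17, tardiness 22
#122: 39→44, due 32, tardiness 12
#129: 44→51, due 36, tardiness 15
#136: 51→53, due 39, tardiness 14
Sum = 0+0+22+12+15+14 = 63.
SPT (increasing processing time): #136 #122 #129 #115 #108 #101.
#136: 0→2, due 39, tardiness 0
#122: 2→7, due 32, tardiness 0
#129: 7→14, due 36, tardiness 0
#115: 14→24, due 17, tardiness 7
#108: 24→37, due 38, tardiness 0
#101: 37→53, due 20, tardiness 33
Sum = 0+0+0+7+0+33 = 40.
Difference = 63 − 40 = 23.

23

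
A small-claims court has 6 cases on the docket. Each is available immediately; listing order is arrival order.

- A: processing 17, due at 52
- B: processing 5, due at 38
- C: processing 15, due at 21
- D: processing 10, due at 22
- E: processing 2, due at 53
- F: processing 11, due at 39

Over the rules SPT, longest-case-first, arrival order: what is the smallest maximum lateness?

22

SPT (increasing processing time): E B D F C A.
E: 0→2, due 53, lateness -51
B: 2→7, due 38, lateness -31
D: 7→17, due 22, lateness -5
F: 17→28, due 39, lateness -11
C: 28→43, due 21, lateness 22
A: 43→60, due 52, lateness 8
Maximum = 22.
LPT (decreasing processing time): A C F D B E.
A: 0→17, due 52, lateness -35
C: 17→32, due 21, lateness 11
F: 32→43, due 39, lateness 4
D: 43→53, due 22, lateness 31
B: 53→58, due 38, lateness 20
E: 58→60, due 53, lateness 7
Maximum = 31.
FIFO (arrival order): A B C D E F.
A: 0→17, due 52, lateness -35
B: 17→22, due 38, lateness -16
C: 22→37, due 21, lateness 16
D: 37→47, due 22, lateness 25
E: 47→49, due 53, lateness -4
F: 49→60, due 39, lateness 21
Maximum = 25.
SPT 22, LPT 31, FIFO 25 → minimum 22.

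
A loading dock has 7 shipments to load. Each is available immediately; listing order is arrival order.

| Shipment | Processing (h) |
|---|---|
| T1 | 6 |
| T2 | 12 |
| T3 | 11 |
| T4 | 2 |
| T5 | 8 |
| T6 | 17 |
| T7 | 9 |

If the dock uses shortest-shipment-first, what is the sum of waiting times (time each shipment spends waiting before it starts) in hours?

SPT (increasing processing time): T4 T1 T5 T7 T3 T2 T6.
T4: waits 0, runs 0→2
T1: waits 2, runs 2→8
T5: waits 8, runs 8→16
T7: waits 16, runs 16→25
T3: waits 25, runs 25→36
T2: waits 36, runs 36→48
T6: waits 48, runs 48→65
Sum = 0+2+8+16+25+36+48 = 135.

135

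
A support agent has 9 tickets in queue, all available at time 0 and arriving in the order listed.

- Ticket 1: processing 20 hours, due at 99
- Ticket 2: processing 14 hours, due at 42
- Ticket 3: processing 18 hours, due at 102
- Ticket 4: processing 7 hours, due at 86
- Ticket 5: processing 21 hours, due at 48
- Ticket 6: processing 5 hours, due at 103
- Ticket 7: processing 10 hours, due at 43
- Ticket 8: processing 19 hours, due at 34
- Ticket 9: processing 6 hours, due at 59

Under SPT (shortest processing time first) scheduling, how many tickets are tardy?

SPT (increasing processing time): Ticket 6 Ticket 9 Ticket 4 Ticket 7 Ticket 2 Ticket 3 Ticket 8 Ticket 1 Ticket 5.
Ticket 6: 0→5, due 103, tardiness 0
Ticket 9: 5→11, due 59, tardiness 0
Ticket 4: 11→18, due 86, tardiness 0
Ticket 7: 18→28, due 43, tardiness 0
Ticket 2: 28→42, due 42, tardiness 0
Ticket 3: 42→60, due 102, tardiness 0
Ticket 8: 60→79, due 34, tardiness 45
Ticket 1: 79→99, due 99, tardiness 0
Ticket 5: 99→120, due 48, tardiness 72
Late tickets: 2.

2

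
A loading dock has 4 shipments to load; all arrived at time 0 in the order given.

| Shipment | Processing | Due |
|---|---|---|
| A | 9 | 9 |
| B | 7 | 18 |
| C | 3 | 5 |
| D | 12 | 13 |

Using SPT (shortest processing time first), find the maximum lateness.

SPT (increasing processing time): C B A D.
C: 0→3, due 5, lateness -2
B: 3→10, due 18, lateness -8
A: 10→19, due 9, lateness 10
D: 19→31, due 13, lateness 18
Maximum = 18.

18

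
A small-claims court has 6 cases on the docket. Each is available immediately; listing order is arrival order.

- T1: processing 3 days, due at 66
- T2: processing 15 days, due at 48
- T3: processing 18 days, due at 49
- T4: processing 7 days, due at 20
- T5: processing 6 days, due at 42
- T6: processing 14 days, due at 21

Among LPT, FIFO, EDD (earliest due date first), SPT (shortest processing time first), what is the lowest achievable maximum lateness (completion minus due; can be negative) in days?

11

LPT (decreasing processing time): T3 T2 T6 T4 T5 T1.
T3: 0→18, due 49, lateness -31
T2: 18→33, due 48, lateness -15
T6: 33→47, due 21, lateness 26
T4: 47→54, due 20, lateness 34
T5: 54→60, due 42, lateness 18
T1: 60→63, due 66, lateness -3
Maximum = 34.
FIFO (arrival order): T1 T2 T3 T4 T5 T6.
T1: 0→3, due 66, lateness -63
T2: 3→18, due 48, lateness -30
T3: 18→36, due 49, lateness -13
T4: 36→43, due 20, lateness 23
T5: 43→49, due 42, lateness 7
T6: 49→63, due 21, lateness 42
Maximum = 42.
EDD (increasing due date): T4 T6 T5 T2 T3 T1.
T4: 0→7, due 20, lateness -13
T6: 7→21, due 21, lateness 0
T5: 21→27, due 42, lateness -15
T2: 27→42, due 48, lateness -6
T3: 42→60, due 49, lateness 11
T1: 60→63, due 66, lateness -3
Maximum = 11.
SPT (increasing processing time): T1 T5 T4 T6 T2 T3.
T1: 0→3, due 66, lateness -63
T5: 3→9, due 42, lateness -33
T4: 9→16, due 20, lateness -4
T6: 16→30, due 21, lateness 9
T2: 30→45, due 48, lateness -3
T3: 45→63, due 49, lateness 14
Maximum = 14.
LPT 34, FIFO 42, EDD 11, SPT 14 → minimum 11.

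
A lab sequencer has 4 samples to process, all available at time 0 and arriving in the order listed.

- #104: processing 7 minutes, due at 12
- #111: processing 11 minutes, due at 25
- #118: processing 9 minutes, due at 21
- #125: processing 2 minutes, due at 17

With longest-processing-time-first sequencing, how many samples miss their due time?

LPT (decreasing processing time): #111 #118 #104 #125.
#111: 0→11, due 25, tardiness 0
#118: 11→20, due 21, tardiness 0
#104: 20→27, due 12, tardiness 15
#125: 27→29, due 17, tardiness 12
Late samples: 2.

2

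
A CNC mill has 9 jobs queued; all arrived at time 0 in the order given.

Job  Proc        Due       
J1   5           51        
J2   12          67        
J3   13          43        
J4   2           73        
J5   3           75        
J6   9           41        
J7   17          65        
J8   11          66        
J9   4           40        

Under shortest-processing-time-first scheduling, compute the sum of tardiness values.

SPT (increasing processing time): J4 J5 J9 J1 J6 J8 J2 J3 J7.
J4: 0→2, due 73, tardiness 0
J5: 2→5, due 75, tardiness 0
J9: 5→9, due 40, tardiness 0
J1: 9→14, due 51, tardiness 0
J6: 14→23, due 41, tardiness 0
J8: 23→34, due 66, tardiness 0
J2: 34→46, due 67, tardiness 0
J3: 46→59, due 43, tardiness 16
J7: 59→76, due 65, tardiness 11
Sum = 0+0+0+0+0+0+0+16+11 = 27.

27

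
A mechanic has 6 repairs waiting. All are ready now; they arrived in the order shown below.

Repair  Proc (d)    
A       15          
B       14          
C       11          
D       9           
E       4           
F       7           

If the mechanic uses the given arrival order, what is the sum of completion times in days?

246

FIFO (arrival order): A B C D E F.
A: 0→15
B: 15→29
C: 29→40
D: 40→49
E: 49→53
F: 53→60
Sum = 15+29+40+49+53+60 = 246.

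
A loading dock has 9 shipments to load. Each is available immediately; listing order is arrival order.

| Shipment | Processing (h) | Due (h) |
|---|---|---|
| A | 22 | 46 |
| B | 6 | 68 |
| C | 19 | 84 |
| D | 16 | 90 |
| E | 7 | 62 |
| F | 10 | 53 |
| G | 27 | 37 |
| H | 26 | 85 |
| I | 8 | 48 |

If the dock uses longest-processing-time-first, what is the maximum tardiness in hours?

LPT (decreasing processing time): G H A C D F I E B.
G: 0→27, due 37, tardiness 0
H: 27→53, due 85, tardiness 0
A: 53→75, due 46, tardiness 29
C: 75→94, due 84, tardiness 10
D: 94→110, due 90, tardiness 20
F: 110→120, due 53, tardiness 67
I: 120→128, due 48, tardiness 80
E: 128→135, due 62, tardiness 73
B: 135→141, due 68, tardiness 73
Maximum = 80.

80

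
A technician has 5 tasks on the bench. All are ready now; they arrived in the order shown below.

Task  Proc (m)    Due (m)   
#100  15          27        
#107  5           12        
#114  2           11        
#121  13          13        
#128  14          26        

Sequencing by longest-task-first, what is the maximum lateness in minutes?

LPT (decreasing processing time): #100 #128 #121 #107 #114.
#100: 0→15, due 27, lateness -12
#128: 15→29, due 26, lateness 3
#121: 29→42, due 13, lateness 29
#107: 42→47, due 12, lateness 35
#114: 47→49, due 11, lateness 38
Maximum = 38.

38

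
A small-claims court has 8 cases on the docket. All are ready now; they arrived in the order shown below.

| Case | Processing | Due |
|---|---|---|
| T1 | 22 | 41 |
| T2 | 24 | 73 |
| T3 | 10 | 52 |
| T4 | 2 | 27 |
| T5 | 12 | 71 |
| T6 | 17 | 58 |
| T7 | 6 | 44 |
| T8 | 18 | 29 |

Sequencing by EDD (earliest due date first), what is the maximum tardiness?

EDD (increasing due date): T4 T8 T1 T7 T3 T6 T5 T2.
T4: 0→2, due 27, tardiness 0
T8: 2→20, due 29, tardiness 0
T1: 20→42, due 41, tardiness 1
T7: 42→48, due 44, tardiness 4
T3: 48→58, due 52, tardiness 6
T6: 58→75, due 58, tardiness 17
T5: 75→87, due 71, tardiness 16
T2: 87→111, due 73, tardiness 38
Maximum = 38.

38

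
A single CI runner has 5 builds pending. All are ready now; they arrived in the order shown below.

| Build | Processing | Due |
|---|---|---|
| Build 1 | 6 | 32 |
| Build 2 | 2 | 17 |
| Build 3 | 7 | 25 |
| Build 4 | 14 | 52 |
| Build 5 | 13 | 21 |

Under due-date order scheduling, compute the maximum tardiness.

0

EDD (increasing due date): Build 2 Build 5 Build 3 Build 1 Build 4.
Build 2: 0→2, due 17, tardiness 0
Build 5: 2→15, due 21, tardiness 0
Build 3: 15→22, due 25, tardiness 0
Build 1: 22→28, due 32, tardiness 0
Build 4: 28→42, due 52, tardiness 0
Maximum = 0.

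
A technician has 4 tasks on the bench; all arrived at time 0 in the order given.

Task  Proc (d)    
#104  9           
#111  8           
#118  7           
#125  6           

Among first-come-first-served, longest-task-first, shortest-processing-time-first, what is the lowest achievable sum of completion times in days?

70

FIFO (arrival order): #104 #111 #118 #125.
#104: 0→9
#111: 9→17
#118: 17→24
#125: 24→30
Sum = 9+17+24+30 = 80.
LPT (decreasing processing time): #104 #111 #118 #125.
#104: 0→9
#111: 9→17
#118: 17→24
#125: 24→30
Sum = 9+17+24+30 = 80.
SPT (increasing processing time): #125 #118 #111 #104.
#125: 0→6
#118: 6→13
#111: 13→21
#104: 21→30
Sum = 6+13+21+30 = 70.
FIFO 80, LPT 80, SPT 70 → minimum 70.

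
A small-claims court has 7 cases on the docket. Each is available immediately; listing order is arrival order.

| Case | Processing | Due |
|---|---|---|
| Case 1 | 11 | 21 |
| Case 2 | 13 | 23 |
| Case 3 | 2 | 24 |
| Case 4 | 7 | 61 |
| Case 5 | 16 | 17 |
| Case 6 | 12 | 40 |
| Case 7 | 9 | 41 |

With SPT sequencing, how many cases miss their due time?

4

SPT (increasing processing time): Case 3 Case 4 Case 7 Case 1 Case 6 Case 2 Case 5.
Case 3: 0→2, due 24, tardiness 0
Case 4: 2→9, due 61, tardiness 0
Case 7: 9→18, due 41, tardiness 0
Case 1: 18→29, due 21, tardiness 8
Case 6: 29→41, due 40, tardiness 1
Case 2: 41→54, due 23, tardiness 31
Case 5: 54→70, due 17, tardiness 53
Late cases: 4.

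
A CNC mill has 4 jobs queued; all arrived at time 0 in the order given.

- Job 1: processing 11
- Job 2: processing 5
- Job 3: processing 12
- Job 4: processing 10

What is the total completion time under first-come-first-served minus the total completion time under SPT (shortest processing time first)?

FIFO (arrival order): Job 1 Job 2 Job 3 Job 4.
Job 1: 0→11
Job 2: 11→16
Job 3: 16→28
Job 4: 28→38
Sum = 11+16+28+38 = 93.
SPT (increasing processing time): Job 2 Job 4 Job 1 Job 3.
Job 2: 0→5
Job 4: 5→15
Job 1: 15→26
Job 3: 26→38
Sum = 5+15+26+38 = 84.
Difference = 93 − 84 = 9.

9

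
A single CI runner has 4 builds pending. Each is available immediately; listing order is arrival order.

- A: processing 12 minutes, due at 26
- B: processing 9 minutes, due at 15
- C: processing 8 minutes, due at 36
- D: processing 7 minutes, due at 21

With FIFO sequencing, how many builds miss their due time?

2

FIFO (arrival order): A B C D.
A: 0→12, due 26, tardiness 0
B: 12→21, due 15, tardiness 6
C: 21→29, due 36, tardiness 0
D: 29→36, due 21, tardiness 15
Late builds: 2.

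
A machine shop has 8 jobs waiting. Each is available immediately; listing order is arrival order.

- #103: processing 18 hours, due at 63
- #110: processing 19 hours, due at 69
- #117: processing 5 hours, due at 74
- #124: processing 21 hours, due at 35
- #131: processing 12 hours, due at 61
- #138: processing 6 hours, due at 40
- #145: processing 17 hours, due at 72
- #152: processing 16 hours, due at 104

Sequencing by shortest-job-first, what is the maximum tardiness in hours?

79

SPT (increasing processing time): #117 #138 #131 #152 #145 #103 #110 #124.
#117: 0→5, due 74, tardiness 0
#138: 5→11, due 40, tardiness 0
#131: 11→23, due 61, tardiness 0
#152: 23→39, due 104, tardiness 0
#145: 39→56, due 72, tardiness 0
#103: 56→74, due 63, tardiness 11
#110: 74→93, due 69, tardiness 24
#124: 93→114, due 35, tardiness 79
Maximum = 79.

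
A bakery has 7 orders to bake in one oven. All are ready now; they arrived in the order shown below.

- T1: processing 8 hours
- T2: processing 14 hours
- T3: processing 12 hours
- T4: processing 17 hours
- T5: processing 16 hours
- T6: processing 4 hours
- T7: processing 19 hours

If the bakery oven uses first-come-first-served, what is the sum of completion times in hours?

FIFO (arrival order): T1 T2 T3 T4 T5 T6 T7.
T1: 0→8
T2: 8→22
T3: 22→34
T4: 34→51
T5: 51→67
T6: 67→71
T7: 71→90
Sum = 8+22+34+51+67+71+90 = 343.

343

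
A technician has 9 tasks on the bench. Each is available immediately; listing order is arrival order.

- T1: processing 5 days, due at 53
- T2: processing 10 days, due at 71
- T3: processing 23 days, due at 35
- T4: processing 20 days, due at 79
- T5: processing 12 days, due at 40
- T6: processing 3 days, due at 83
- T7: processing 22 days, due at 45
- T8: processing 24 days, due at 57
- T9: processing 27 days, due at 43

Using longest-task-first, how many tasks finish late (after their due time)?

LPT (decreasing processing time): T9 T8 T3 T7 T4 T5 T2 T1 T6.
T9: 0→27, due 43, tardiness 0
T8: 27→51, due 57, tardiness 0
T3: 51→74, due 35, tardiness 39
T7: 74→96, due 45, tardiness 51
T4: 96→116, due 79, tardiness 37
T5: 116→128, due 40, tardiness 88
T2: 128→138, due 71, tardiness 67
T1: 138→143, due 53, tardiness 90
T6: 143→146, due 83, tardiness 63
Late tasks: 7.

7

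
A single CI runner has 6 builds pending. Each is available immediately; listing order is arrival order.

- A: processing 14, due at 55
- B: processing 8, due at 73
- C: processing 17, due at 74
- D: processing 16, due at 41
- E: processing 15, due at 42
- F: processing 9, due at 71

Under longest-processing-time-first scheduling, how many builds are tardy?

LPT (decreasing processing time): C D E A F B.
C: 0→17, due 74, tardiness 0
D: 17→33, due 41, tardiness 0
E: 33→48, due 42, tardiness 6
A: 48→62, due 55, tardiness 7
F: 62→71, due 71, tardiness 0
B: 71→79, due 73, tardiness 6
Late builds: 3.

3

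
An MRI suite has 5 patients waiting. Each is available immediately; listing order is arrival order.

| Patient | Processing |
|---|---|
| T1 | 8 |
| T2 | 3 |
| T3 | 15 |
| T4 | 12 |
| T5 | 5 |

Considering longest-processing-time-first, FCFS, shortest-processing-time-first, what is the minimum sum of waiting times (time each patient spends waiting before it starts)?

LPT (decreasing processing time): T3 T4 T1 T5 T2.
T3: waits 0, runs 0→15
T4: waits 15, runs 15→27
T1: waits 27, runs 27→35
T5: waits 35, runs 35→40
T2: waits 40, runs 40→43
Sum = 0+15+27+35+40 = 117.
FIFO (arrival order): T1 T2 T3 T4 T5.
T1: waits 0, runs 0→8
T2: waits 8, runs 8→11
T3: waits 11, runs 11→26
T4: waits 26, runs 26→38
T5: waits 38, runs 38→43
Sum = 0+8+11+26+38 = 83.
SPT (increasing processing time): T2 T5 T1 T4 T3.
T2: waits 0, runs 0→3
T5: waits 3, runs 3→8
T1: waits 8, runs 8→16
T4: waits 16, runs 16→28
T3: waits 28, runs 28→43
Sum = 0+3+8+16+28 = 55.
LPT 117, FIFO 83, SPT 55 → minimum 55.

55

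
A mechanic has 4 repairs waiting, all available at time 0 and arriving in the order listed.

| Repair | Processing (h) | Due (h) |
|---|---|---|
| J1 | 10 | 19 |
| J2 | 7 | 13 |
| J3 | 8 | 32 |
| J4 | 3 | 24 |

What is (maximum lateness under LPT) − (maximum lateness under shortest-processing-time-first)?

3

LPT (decreasing processing time): J1 J3 J2 J4.
J1: 0→10, due 19, lateness -9
J3: 10→18, due 32, lateness -14
J2: 18→25, due 13, lateness 12
J4: 25→28, due 24, lateness 4
Maximum = 12.
SPT (increasing processing time): J4 J2 J3 J1.
J4: 0→3, due 24, lateness -21
J2: 3→10, due 13, lateness -3
J3: 10→18, due 32, lateness -14
J1: 18→28, due 19, lateness 9
Maximum = 9.
Difference = 12 − 9 = 3.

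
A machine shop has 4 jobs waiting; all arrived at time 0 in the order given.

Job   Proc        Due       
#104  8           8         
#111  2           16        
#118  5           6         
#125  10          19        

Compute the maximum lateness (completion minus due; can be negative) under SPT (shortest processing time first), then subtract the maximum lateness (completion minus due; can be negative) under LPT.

SPT (increasing processing time): #111 #118 #104 #125.
#111: 0→2, due 16, lateness -14
#118: 2→7, due 6, lateness 1
#104: 7→15, due 8, lateness 7
#125: 15→25, due 19, lateness 6
Maximum = 7.
LPT (decreasing processing time): #125 #104 #118 #111.
#125: 0→10, due 19, lateness -9
#104: 10→18, due 8, lateness 10
#118: 18→23, due 6, lateness 17
#111: 23→25, due 16, lateness 9
Maximum = 17.
Difference = 7 − 17 = -10.

-10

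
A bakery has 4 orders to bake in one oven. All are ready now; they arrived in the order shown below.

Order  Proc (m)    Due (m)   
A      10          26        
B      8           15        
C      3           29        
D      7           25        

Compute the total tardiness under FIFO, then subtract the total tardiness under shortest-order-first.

1

FIFO (arrival order): A B C D.
A: 0→10, due 26, tardiness 0
B: 10→18, due 15, tardiness 3
C: 18→21, due 29, tardiness 0
D: 21→28, due 25, tardiness 3
Sum = 0+3+0+3 = 6.
SPT (increasing processing time): C D B A.
C: 0→3, due 29, tardiness 0
D: 3→10, due 25, tardiness 0
B: 10→18, due 15, tardiness 3
A: 18→28, due 26, tardiness 2
Sum = 0+0+3+2 = 5.
Difference = 6 − 5 = 1.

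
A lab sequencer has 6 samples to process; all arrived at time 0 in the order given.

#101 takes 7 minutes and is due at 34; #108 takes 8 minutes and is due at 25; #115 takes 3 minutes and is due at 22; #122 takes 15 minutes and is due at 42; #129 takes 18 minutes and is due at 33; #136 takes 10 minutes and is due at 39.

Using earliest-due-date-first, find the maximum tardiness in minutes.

19

EDD (increasing due date): #115 #108 #129 #101 #136 #122.
#115: 0→3, due 22, tardiness 0
#108: 3→11, due 25, tardiness 0
#129: 11→29, due 33, tardiness 0
#101: 29→36, due 34, tardiness 2
#136: 36→46, due 39, tardiness 7
#122: 46→61, due 42, tardiness 19
Maximum = 19.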